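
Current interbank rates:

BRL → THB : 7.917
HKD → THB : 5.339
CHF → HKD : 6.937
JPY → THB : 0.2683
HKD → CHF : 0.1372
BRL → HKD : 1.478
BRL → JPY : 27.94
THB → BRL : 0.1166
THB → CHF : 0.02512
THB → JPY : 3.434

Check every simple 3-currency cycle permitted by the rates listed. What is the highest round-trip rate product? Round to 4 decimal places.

0.9304

HKD→THB→CHF→HKD: 5.339 × 0.02512 × 6.937 = 0.93036
HKD→THB→BRL→HKD: 5.339 × 0.1166 × 1.478 = 0.92010
JPY→THB→BRL→JPY: 0.2683 × 0.1166 × 27.94 = 0.87407
Maximum is HKD→THB→CHF→HKD at 0.9304; no arbitrage — every cycle loses value.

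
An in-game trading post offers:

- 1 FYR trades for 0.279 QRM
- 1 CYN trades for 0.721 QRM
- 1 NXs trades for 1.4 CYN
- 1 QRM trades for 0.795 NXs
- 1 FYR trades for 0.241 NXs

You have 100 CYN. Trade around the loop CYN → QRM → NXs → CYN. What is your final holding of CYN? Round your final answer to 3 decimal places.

80.247

100 CYN × 0.721 = 72.1 QRM
72.1 QRM × 0.795 = 57.3195 NXs
57.3195 NXs × 1.4 = 80.2473 CYN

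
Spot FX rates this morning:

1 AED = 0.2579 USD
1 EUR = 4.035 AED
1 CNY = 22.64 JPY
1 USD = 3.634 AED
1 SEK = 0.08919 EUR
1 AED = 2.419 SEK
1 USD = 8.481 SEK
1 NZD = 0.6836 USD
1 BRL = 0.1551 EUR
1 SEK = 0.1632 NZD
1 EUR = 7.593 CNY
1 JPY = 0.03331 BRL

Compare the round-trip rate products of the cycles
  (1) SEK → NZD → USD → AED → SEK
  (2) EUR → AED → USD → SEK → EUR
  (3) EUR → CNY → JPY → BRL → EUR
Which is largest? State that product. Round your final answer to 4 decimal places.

(1) 0.1632 × 0.6836 × 3.634 × 2.419 = 0.98072
(2) 4.035 × 0.2579 × 8.481 × 0.08919 = 0.78715
(3) 7.593 × 22.64 × 0.03331 × 0.1551 = 0.88813
Highest is cycle (1) at 0.9807 (≤1, no arbitrage).

0.9807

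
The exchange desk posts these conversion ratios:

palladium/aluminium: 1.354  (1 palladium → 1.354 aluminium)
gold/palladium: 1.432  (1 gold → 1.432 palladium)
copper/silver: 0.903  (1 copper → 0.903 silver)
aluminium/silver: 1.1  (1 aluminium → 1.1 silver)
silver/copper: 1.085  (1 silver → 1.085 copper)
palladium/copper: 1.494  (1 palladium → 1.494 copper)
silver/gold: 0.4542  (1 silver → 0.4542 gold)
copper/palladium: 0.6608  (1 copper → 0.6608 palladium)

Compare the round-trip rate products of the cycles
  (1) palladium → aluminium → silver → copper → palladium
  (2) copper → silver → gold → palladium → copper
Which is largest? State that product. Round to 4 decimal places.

(1) 1.354 × 1.1 × 1.085 × 0.6608 = 1.06785
(2) 0.903 × 0.4542 × 1.432 × 1.494 = 0.87746
Highest is cycle (1) at 1.0679 (>1, arbitrage).

1.0679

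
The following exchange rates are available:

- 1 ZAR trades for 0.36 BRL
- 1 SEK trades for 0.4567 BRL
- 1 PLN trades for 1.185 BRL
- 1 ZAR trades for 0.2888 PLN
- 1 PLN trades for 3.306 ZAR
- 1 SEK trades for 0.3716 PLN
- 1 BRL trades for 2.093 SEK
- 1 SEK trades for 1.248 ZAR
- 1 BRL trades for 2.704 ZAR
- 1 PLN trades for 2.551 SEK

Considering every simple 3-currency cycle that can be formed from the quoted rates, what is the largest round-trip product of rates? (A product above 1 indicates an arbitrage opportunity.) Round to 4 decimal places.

0.9403

SEK→ZAR→BRL→SEK: 1.248 × 0.36 × 2.093 = 0.94034
PLN→BRL→ZAR→PLN: 1.185 × 2.704 × 0.2888 = 0.92538
PLN→BRL→SEK→PLN: 1.185 × 2.093 × 0.3716 = 0.92164
PLN→SEK→ZAR→PLN: 2.551 × 1.248 × 0.2888 = 0.91944
Maximum is SEK→ZAR→BRL→SEK at 0.9403; no arbitrage — every cycle loses value.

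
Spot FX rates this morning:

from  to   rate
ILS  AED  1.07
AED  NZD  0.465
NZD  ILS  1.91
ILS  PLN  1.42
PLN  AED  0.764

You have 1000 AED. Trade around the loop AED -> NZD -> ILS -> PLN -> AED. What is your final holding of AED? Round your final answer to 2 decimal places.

1000 AED × 0.465 = 465 NZD
465 NZD × 1.91 = 888.15 ILS
888.15 ILS × 1.42 = 1261.173 PLN
1261.173 PLN × 0.764 = 963.536172 AED

963.54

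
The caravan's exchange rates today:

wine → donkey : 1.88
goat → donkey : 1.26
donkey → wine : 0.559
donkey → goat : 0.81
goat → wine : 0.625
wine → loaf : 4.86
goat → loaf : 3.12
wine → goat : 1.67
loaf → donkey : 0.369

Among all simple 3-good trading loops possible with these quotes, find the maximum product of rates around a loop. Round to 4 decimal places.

1.1762

donkey→wine→goat→donkey: 0.559 × 1.67 × 1.26 = 1.17625
donkey→wine→loaf→donkey: 0.559 × 4.86 × 0.369 = 1.00248
donkey→goat→wine→donkey: 0.81 × 0.625 × 1.88 = 0.95175
donkey→goat→loaf→donkey: 0.81 × 3.12 × 0.369 = 0.93254
Maximum is donkey→wine→goat→donkey at 1.1762; arbitrage exists.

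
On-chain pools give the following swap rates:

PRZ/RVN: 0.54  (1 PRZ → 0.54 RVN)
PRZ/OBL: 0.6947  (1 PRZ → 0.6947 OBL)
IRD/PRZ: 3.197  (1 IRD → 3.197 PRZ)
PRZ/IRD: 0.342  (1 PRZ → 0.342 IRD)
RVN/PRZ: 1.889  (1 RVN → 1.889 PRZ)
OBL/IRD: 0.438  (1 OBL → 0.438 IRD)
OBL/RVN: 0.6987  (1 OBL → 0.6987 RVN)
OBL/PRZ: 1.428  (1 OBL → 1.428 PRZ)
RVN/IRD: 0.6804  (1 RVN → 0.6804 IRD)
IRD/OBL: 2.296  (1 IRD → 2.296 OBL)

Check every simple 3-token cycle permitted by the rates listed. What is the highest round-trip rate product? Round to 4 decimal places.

IRD→PRZ→RVN→IRD: 3.197 × 0.54 × 0.6804 = 1.17463
IRD→OBL→PRZ→IRD: 2.296 × 1.428 × 0.342 = 1.12131
IRD→OBL→RVN→IRD: 2.296 × 0.6987 × 0.6804 = 1.09151
IRD→PRZ→OBL→IRD: 3.197 × 0.6947 × 0.438 = 0.97278
PRZ→OBL→RVN→PRZ: 0.6947 × 0.6987 × 1.889 = 0.91690
Maximum is IRD→PRZ→RVN→IRD at 1.1746; arbitrage exists.

1.1746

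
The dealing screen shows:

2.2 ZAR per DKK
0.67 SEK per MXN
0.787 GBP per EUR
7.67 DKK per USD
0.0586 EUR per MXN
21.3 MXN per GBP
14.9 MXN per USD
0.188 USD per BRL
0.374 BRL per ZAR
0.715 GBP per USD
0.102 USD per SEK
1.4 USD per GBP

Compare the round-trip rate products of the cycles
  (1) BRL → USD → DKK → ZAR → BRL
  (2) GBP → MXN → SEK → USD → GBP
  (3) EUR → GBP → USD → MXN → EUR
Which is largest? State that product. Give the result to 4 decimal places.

1.1864

(1) 0.188 × 7.67 × 2.2 × 0.374 = 1.18644
(2) 21.3 × 0.67 × 0.102 × 0.715 = 1.04078
(3) 0.787 × 1.4 × 14.9 × 0.0586 = 0.96203
Highest is cycle (1) at 1.1864 (>1, arbitrage).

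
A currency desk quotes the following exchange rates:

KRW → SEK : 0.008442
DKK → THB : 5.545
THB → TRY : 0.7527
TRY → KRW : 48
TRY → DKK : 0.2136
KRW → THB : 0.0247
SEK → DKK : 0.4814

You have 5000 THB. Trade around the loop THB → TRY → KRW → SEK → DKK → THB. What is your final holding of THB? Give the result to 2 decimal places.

5000 THB × 0.7527 = 3763.5 TRY
3763.5 TRY × 48 = 180648 KRW
180648 KRW × 0.008442 = 1525.030416 SEK
1525.030416 SEK × 0.4814 = 734.1496422624 DKK
734.1496422624 DKK × 5.545 = 4070.859766345008 THB

4070.86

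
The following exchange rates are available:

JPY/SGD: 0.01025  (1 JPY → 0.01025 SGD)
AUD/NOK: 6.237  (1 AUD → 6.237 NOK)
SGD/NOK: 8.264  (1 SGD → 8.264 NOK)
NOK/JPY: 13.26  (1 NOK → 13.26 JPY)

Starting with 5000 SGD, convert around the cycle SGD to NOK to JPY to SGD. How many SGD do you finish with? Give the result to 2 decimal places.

5000 SGD × 8.264 = 41320 NOK
41320 NOK × 13.26 = 547903.2 JPY
547903.2 JPY × 0.01025 = 5616.0078 SGD

5616.01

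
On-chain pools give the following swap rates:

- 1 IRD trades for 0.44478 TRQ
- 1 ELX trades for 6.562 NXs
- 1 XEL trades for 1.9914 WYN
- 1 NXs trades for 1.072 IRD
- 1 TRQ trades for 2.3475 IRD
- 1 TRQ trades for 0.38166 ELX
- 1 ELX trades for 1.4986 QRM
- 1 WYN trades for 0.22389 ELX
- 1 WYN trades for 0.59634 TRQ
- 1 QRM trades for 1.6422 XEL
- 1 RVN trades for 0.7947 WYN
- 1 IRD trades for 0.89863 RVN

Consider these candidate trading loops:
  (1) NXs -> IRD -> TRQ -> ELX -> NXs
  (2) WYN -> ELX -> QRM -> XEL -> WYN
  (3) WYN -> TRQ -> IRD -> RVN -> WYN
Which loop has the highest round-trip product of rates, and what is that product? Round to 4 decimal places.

(1) 1.072 × 0.44478 × 0.38166 × 6.562 = 1.19413
(2) 0.22389 × 1.4986 × 1.6422 × 1.9914 = 1.09725
(3) 0.59634 × 2.3475 × 0.89863 × 0.7947 = 0.99973
Highest is cycle (1) at 1.1941 (>1, arbitrage).

1.1941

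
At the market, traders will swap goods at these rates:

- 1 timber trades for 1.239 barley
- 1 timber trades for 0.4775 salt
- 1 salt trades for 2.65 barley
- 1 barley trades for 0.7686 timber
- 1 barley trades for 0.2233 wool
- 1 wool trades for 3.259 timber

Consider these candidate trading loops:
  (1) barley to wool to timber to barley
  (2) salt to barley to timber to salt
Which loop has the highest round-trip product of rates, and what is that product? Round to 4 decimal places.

0.9726

(1) 0.2233 × 3.259 × 1.239 = 0.90166
(2) 2.65 × 0.7686 × 0.4775 = 0.97257
Highest is cycle (2) at 0.9726 (≤1, no arbitrage).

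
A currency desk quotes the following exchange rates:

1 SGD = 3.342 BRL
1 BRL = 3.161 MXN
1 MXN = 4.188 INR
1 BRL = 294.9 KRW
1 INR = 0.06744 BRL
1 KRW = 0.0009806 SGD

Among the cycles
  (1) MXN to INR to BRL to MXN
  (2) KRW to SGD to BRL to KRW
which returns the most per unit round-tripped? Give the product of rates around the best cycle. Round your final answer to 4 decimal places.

(1) 4.188 × 0.06744 × 3.161 = 0.89279
(2) 0.0009806 × 3.342 × 294.9 = 0.96644
Highest is cycle (2) at 0.9664 (≤1, no arbitrage).

0.9664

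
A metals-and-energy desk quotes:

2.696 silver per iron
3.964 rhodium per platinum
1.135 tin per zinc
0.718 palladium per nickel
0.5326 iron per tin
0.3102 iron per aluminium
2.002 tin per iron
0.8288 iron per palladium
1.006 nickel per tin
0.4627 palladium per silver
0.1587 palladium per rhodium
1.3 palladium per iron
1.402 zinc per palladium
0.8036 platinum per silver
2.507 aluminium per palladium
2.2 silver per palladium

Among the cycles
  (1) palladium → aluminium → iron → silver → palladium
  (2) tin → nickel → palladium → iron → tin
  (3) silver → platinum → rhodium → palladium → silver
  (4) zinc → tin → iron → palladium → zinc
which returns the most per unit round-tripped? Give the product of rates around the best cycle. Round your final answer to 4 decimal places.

(1) 2.507 × 0.3102 × 2.696 × 0.4627 = 0.97010
(2) 1.006 × 0.718 × 0.8288 × 2.002 = 1.19850
(3) 0.8036 × 3.964 × 0.1587 × 2.2 = 1.11218
(4) 1.135 × 0.5326 × 1.3 × 1.402 = 1.10176
Highest is cycle (2) at 1.1985 (>1, arbitrage).

1.1985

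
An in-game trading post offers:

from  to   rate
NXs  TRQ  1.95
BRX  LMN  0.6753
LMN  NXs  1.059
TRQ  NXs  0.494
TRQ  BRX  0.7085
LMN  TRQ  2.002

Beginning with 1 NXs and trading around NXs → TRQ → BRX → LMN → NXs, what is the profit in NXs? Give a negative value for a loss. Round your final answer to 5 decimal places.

-0.01198

1 NXs × 1.95 = 1.95 TRQ
1.95 TRQ × 0.7085 = 1.381575 BRX
1.381575 BRX × 0.6753 = 0.9329775975 LMN
0.9329775975 LMN × 1.059 = 0.9880232757525 NXs
Net change: 0.9880232757525 − 1 = -0.0119767242475 NXs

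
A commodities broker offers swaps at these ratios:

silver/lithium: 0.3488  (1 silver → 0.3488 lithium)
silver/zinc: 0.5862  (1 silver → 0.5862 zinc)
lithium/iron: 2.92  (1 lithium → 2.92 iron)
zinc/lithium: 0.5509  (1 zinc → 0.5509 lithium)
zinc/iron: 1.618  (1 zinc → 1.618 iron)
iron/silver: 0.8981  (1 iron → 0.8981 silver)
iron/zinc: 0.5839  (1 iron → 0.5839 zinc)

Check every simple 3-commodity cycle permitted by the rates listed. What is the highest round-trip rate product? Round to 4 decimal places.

zinc→lithium→iron→zinc: 0.5509 × 2.92 × 0.5839 = 0.93928
iron→silver→lithium→iron: 0.8981 × 0.3488 × 2.92 = 0.91471
zinc→iron→silver→zinc: 1.618 × 0.8981 × 0.5862 = 0.85182
Maximum is zinc→lithium→iron→zinc at 0.9393; no arbitrage — every cycle loses value.

0.9393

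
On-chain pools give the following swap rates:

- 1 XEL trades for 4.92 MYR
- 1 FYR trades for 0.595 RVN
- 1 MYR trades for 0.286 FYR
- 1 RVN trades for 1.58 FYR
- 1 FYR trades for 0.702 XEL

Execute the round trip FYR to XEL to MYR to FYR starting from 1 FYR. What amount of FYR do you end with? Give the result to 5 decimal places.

0.98780

1 FYR × 0.702 = 0.702 XEL
0.702 XEL × 4.92 = 3.45384 MYR
3.45384 MYR × 0.286 = 0.98779824 FYR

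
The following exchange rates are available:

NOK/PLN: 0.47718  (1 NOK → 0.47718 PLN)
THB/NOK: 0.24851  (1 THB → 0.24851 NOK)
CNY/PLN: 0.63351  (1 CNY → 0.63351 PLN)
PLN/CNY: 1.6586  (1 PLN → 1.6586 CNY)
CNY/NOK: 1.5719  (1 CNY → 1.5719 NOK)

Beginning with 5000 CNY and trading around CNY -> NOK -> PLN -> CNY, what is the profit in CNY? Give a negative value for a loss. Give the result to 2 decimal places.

5000 CNY × 1.5719 = 7859.5 NOK
7859.5 NOK × 0.47718 = 3750.39621 PLN
3750.39621 PLN × 1.6586 = 6220.407153906 CNY
Net change: 6220.407153906 − 5000 = 1220.407153906 CNY

1220.41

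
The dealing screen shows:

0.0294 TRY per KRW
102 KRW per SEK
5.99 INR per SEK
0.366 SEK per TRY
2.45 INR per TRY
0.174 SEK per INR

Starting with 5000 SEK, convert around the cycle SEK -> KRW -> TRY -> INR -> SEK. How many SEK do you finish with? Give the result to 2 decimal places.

5000 SEK × 102 = 510000 KRW
510000 KRW × 0.0294 = 14994 TRY
14994 TRY × 2.45 = 36735.3 INR
36735.3 INR × 0.174 = 6391.9422 SEK

6391.94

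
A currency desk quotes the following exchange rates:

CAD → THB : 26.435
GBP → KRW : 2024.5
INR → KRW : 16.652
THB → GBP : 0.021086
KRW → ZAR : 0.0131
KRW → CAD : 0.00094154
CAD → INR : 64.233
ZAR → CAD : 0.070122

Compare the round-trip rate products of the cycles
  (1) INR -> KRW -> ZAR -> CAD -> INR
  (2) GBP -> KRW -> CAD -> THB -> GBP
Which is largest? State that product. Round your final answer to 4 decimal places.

(1) 16.652 × 0.0131 × 0.070122 × 64.233 = 0.98254
(2) 2024.5 × 0.00094154 × 26.435 × 0.021086 = 1.06250
Highest is cycle (2) at 1.0625 (>1, arbitrage).

1.0625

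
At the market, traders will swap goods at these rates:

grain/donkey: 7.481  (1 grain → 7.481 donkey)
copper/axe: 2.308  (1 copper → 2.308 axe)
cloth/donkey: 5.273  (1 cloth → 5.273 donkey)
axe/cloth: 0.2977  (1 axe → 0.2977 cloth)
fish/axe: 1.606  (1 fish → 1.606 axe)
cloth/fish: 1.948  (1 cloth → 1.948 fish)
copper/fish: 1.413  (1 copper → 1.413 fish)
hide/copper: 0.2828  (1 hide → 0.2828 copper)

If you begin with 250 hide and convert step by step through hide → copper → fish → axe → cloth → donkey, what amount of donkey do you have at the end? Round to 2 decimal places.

250 hide × 0.2828 = 70.7 copper
70.7 copper × 1.413 = 99.8991 fish
99.8991 fish × 1.606 = 160.4379546 axe
160.4379546 axe × 0.2977 = 47.76237908442 cloth
47.76237908442 cloth × 5.273 = 251.85102491214666 donkey

251.85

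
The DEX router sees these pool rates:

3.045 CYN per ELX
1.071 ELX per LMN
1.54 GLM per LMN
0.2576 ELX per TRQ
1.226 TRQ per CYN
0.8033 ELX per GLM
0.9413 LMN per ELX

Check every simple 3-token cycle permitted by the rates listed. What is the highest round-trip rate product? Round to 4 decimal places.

ELX→LMN→GLM→ELX: 0.9413 × 1.54 × 0.8033 = 1.16447
ELX→CYN→TRQ→ELX: 3.045 × 1.226 × 0.2576 = 0.96166
Maximum is ELX→LMN→GLM→ELX at 1.1645; arbitrage exists.

1.1645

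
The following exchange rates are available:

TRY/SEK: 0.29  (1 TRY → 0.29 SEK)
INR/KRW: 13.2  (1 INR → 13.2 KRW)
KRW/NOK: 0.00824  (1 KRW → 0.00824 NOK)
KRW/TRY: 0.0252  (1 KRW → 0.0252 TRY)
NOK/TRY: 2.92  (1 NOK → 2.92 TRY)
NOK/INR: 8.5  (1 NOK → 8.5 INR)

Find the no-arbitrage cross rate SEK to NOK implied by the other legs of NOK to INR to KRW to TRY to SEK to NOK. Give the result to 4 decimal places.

Known legs of the cycle: 8.5 × 13.2 × 0.0252 × 0.29 = 0.8199576
For no arbitrage the full-cycle product must be 1, so the missing rate is 1 / 0.8199576 ≈ 1.219575.

1.2196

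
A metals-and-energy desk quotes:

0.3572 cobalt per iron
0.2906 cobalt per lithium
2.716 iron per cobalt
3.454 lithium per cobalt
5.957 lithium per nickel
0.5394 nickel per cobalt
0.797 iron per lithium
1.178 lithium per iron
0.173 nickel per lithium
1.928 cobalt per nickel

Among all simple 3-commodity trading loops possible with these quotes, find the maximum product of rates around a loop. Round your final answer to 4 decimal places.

1.1521

lithium→nickel→cobalt→lithium: 0.173 × 1.928 × 3.454 = 1.15206
lithium→iron→cobalt→lithium: 0.797 × 0.3572 × 3.454 = 0.98331
lithium→cobalt→nickel→lithium: 0.2906 × 0.5394 × 5.957 = 0.93376
lithium→cobalt→iron→lithium: 0.2906 × 2.716 × 1.178 = 0.92976
Maximum is lithium→nickel→cobalt→lithium at 1.1521; arbitrage exists.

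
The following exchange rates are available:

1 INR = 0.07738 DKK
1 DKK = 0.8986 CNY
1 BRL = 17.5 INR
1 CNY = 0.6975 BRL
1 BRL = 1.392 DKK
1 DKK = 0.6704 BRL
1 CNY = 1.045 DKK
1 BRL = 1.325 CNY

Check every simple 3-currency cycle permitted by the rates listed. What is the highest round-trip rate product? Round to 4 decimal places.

DKK→BRL→CNY→DKK: 0.6704 × 1.325 × 1.045 = 0.92825
DKK→BRL→INR→DKK: 0.6704 × 17.5 × 0.07738 = 0.90782
DKK→CNY→BRL→DKK: 0.8986 × 0.6975 × 1.392 = 0.87247
Maximum is DKK→BRL→CNY→DKK at 0.9283; no arbitrage — every cycle loses value.

0.9283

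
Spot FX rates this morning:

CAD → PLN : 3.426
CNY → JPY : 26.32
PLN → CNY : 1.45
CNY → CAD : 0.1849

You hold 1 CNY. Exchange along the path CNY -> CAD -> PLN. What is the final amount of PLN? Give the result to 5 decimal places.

0.63347

1 CNY × 0.1849 = 0.1849 CAD
0.1849 CAD × 3.426 = 0.6334674 PLN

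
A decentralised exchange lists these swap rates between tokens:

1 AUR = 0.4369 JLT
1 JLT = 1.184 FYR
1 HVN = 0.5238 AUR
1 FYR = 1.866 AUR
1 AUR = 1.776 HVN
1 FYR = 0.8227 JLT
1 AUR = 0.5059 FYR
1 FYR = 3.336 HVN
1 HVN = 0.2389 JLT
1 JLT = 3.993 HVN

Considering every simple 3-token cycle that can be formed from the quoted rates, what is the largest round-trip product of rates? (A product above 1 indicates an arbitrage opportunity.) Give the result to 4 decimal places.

JLT→FYR→AUR→JLT: 1.184 × 1.866 × 0.4369 = 0.96526
JLT→FYR→HVN→JLT: 1.184 × 3.336 × 0.2389 = 0.94361
JLT→HVN→AUR→JLT: 3.993 × 0.5238 × 0.4369 = 0.91379
HVN→AUR→FYR→HVN: 0.5238 × 0.5059 × 3.336 = 0.88401
Maximum is JLT→FYR→AUR→JLT at 0.9653; no arbitrage — every cycle loses value.

0.9653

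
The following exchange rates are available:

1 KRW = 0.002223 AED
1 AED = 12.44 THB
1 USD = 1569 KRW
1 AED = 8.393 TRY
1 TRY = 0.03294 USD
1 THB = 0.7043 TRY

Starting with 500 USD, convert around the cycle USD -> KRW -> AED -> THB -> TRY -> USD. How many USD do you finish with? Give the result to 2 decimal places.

503.31

500 USD × 1569 = 784500 KRW
784500 KRW × 0.002223 = 1743.9435 AED
1743.9435 AED × 12.44 = 21694.65714 THB
21694.65714 THB × 0.7043 = 15279.547023702 TRY
15279.547023702 TRY × 0.03294 = 503.30827896074388 USD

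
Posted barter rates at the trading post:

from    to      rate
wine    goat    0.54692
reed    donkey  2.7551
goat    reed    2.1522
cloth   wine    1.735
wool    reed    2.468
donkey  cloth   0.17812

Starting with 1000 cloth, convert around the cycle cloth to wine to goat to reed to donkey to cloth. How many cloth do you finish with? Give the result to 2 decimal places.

1002.20

1000 cloth × 1.735 = 1735 wine
1735 wine × 0.54692 = 948.9062 goat
948.9062 goat × 2.1522 = 2042.23592364 reed
2042.23592364 reed × 2.7551 = 5626.564193220564 donkey
5626.564193220564 donkey × 0.17812 = 1002.20361409644685968 cloth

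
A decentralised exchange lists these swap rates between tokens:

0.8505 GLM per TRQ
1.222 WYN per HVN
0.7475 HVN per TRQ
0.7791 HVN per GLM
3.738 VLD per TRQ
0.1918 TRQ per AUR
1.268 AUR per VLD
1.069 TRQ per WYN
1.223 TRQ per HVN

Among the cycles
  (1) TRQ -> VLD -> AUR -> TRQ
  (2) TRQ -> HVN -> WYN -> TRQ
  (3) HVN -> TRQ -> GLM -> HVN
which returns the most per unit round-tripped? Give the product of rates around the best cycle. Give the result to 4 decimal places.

(1) 3.738 × 1.268 × 0.1918 = 0.90909
(2) 0.7475 × 1.222 × 1.069 = 0.97647
(3) 1.223 × 0.8505 × 0.7791 = 0.81039
Highest is cycle (2) at 0.9765 (≤1, no arbitrage).

0.9765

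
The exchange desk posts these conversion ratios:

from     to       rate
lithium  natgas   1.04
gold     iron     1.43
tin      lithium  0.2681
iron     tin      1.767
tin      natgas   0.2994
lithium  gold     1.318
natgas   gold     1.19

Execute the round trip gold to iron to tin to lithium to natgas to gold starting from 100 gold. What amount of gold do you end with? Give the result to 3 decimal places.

83.840

100 gold × 1.43 = 143 iron
143 iron × 1.767 = 252.681 tin
252.681 tin × 0.2681 = 67.7437761 lithium
67.7437761 lithium × 1.04 = 70.453527144 natgas
70.453527144 natgas × 1.19 = 83.83969730136 gold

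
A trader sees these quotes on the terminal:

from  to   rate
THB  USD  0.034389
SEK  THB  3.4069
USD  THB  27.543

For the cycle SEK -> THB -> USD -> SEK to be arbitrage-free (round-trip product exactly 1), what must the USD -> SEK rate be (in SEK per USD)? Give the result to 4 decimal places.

Known legs of the cycle: 3.4069 × 0.034389 = 0.1171598841
For no arbitrage the full-cycle product must be 1, so the missing rate is 1 / 0.1171598841 ≈ 8.535345.

8.5353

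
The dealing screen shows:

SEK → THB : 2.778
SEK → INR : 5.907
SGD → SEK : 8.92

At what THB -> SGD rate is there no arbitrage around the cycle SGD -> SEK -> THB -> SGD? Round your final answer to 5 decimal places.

Known legs of the cycle: 8.92 × 2.778 = 24.77976
For no arbitrage the full-cycle product must be 1, so the missing rate is 1 / 24.77976 ≈ 0.0403555.

0.04036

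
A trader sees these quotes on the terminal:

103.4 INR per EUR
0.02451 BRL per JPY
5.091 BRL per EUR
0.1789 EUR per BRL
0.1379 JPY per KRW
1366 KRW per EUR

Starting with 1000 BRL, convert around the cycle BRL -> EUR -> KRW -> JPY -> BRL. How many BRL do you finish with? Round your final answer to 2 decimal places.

825.98

1000 BRL × 0.1789 = 178.9 EUR
178.9 EUR × 1366 = 244377.4 KRW
244377.4 KRW × 0.1379 = 33699.64346 JPY
33699.64346 JPY × 0.02451 = 825.9782612046 BRL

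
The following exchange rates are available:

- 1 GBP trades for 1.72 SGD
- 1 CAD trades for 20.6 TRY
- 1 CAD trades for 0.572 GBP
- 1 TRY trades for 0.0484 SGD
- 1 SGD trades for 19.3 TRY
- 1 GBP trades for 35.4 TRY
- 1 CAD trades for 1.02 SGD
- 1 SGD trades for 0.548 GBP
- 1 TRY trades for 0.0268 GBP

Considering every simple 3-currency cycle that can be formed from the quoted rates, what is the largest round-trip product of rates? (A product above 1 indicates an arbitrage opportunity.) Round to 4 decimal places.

0.9389

SGD→GBP→TRY→SGD: 0.548 × 35.4 × 0.0484 = 0.93892
SGD→TRY→GBP→SGD: 19.3 × 0.0268 × 1.72 = 0.88965
Maximum is SGD→GBP→TRY→SGD at 0.9389; no arbitrage — every cycle loses value.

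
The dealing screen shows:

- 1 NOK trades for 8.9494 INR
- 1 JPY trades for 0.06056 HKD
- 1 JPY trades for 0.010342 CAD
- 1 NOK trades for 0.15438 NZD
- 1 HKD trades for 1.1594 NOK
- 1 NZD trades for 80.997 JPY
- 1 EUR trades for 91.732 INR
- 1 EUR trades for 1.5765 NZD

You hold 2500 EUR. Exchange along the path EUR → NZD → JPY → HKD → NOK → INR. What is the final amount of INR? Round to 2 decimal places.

200593.10

2500 EUR × 1.5765 = 3941.25 NZD
3941.25 NZD × 80.997 = 319229.42625 JPY
319229.42625 JPY × 0.06056 = 19332.5340537 HKD
19332.5340537 HKD × 1.1594 = 22414.13998185978 NOK
22414.13998185978 NOK × 8.9494 = 200593.104353655915132 INR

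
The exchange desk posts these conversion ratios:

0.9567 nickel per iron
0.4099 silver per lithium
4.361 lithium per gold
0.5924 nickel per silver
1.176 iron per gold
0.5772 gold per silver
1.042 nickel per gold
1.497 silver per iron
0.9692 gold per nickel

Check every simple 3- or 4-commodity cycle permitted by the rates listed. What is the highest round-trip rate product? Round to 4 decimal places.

1.0904

iron→nickel→gold→iron: 0.9567 × 0.9692 × 1.176 = 1.09043
gold→lithium→silver→gold: 4.361 × 0.4099 × 0.5772 = 1.03179
nickel→gold→lithium→silver→nickel: 0.9692 × 4.361 × 0.4099 × 0.5924 = 1.02634
iron→silver→gold→iron: 1.497 × 0.5772 × 1.176 = 1.01614
iron→silver→nickel→gold→iron: 1.497 × 0.5924 × 0.9692 × 1.176 = 1.01078
Maximum is iron→nickel→gold→iron at 1.0904; arbitrage exists.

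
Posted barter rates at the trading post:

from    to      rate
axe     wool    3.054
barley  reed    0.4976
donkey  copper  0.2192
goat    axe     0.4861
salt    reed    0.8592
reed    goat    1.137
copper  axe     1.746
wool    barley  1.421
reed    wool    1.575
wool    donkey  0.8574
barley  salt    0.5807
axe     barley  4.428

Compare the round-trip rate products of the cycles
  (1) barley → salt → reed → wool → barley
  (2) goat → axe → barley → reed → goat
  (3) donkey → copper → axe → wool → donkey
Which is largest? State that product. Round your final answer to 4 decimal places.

1.2178

(1) 0.5807 × 0.8592 × 1.575 × 1.421 = 1.11666
(2) 0.4861 × 4.428 × 0.4976 × 1.137 = 1.21779
(3) 0.2192 × 1.746 × 3.054 × 0.8574 = 1.00216
Highest is cycle (2) at 1.2178 (>1, arbitrage).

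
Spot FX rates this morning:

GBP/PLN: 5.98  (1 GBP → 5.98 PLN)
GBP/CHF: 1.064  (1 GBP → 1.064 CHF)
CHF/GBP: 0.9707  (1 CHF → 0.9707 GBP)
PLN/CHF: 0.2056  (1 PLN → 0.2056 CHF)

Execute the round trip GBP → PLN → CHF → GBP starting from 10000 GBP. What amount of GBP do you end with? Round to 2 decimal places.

11934.64

10000 GBP × 5.98 = 59800 PLN
59800 PLN × 0.2056 = 12294.88 CHF
12294.88 CHF × 0.9707 = 11934.640016 GBP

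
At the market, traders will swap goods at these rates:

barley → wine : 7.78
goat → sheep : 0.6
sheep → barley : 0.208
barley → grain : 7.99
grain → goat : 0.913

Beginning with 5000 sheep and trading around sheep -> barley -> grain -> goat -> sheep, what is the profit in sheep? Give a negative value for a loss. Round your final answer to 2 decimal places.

5000 sheep × 0.208 = 1040 barley
1040 barley × 7.99 = 8309.6 grain
8309.6 grain × 0.913 = 7586.6648 goat
7586.6648 goat × 0.6 = 4551.99888 sheep
Net change: 4551.99888 − 5000 = -448.00112 sheep

-448.00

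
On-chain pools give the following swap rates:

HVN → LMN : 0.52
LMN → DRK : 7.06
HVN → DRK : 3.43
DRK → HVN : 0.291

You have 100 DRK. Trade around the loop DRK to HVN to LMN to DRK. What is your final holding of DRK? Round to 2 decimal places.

100 DRK × 0.291 = 29.1 HVN
29.1 HVN × 0.52 = 15.132 LMN
15.132 LMN × 7.06 = 106.83192 DRK

106.83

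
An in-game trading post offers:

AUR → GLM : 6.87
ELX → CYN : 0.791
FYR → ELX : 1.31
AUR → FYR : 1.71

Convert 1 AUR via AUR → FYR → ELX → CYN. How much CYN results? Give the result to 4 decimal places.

1 AUR × 1.71 = 1.71 FYR
1.71 FYR × 1.31 = 2.2401 ELX
2.2401 ELX × 0.791 = 1.7719191 CYN

1.7719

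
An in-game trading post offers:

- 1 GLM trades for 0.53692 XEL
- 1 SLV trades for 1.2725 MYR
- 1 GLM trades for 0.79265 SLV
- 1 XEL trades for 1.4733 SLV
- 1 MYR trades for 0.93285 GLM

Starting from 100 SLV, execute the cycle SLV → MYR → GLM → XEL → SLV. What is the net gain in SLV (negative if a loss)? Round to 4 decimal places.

100 SLV × 1.2725 = 127.25 MYR
127.25 MYR × 0.93285 = 118.7051625 GLM
118.7051625 GLM × 0.53692 = 63.7351758495 XEL
63.7351758495 XEL × 1.4733 = 93.90103457906835 SLV
Net change: 93.90103457906835 − 100 = -6.09896542093165 SLV

-6.0990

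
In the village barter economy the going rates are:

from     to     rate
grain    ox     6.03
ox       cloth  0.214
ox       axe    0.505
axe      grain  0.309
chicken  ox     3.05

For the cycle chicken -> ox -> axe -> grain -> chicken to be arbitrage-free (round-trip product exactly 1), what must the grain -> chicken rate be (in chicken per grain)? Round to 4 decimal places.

Known legs of the cycle: 3.05 × 0.505 × 0.309 = 0.47593725
For no arbitrage the full-cycle product must be 1, so the missing rate is 1 / 0.47593725 ≈ 2.101117.

2.1011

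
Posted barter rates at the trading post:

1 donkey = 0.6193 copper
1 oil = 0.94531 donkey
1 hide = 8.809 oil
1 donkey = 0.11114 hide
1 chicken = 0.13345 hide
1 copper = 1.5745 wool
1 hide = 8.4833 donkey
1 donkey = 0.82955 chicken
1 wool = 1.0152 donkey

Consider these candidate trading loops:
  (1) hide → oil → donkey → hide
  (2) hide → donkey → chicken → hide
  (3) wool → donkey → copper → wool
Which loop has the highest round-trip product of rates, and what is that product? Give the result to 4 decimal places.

0.9899

(1) 8.809 × 0.94531 × 0.11114 = 0.92549
(2) 8.4833 × 0.82955 × 0.13345 = 0.93913
(3) 1.0152 × 0.6193 × 1.5745 = 0.98991
Highest is cycle (3) at 0.9899 (≤1, no arbitrage).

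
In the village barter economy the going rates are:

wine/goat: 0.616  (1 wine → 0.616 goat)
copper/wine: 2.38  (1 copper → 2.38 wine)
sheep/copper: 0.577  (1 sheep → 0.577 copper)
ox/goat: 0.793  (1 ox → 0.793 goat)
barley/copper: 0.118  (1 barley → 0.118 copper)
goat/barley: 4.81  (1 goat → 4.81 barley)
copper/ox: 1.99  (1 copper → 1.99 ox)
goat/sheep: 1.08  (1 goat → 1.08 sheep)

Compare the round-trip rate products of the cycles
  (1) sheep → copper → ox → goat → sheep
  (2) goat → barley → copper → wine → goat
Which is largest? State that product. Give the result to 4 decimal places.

0.9834

(1) 0.577 × 1.99 × 0.793 × 1.08 = 0.98339
(2) 4.81 × 0.118 × 2.38 × 0.616 = 0.83212
Highest is cycle (1) at 0.9834 (≤1, no arbitrage).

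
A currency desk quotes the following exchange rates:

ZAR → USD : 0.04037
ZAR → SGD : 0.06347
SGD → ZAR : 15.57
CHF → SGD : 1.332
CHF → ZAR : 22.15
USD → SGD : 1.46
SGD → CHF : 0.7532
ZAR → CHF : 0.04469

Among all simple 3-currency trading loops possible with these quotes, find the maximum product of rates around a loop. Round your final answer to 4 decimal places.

1.0589

CHF→ZAR→SGD→CHF: 22.15 × 0.06347 × 0.7532 = 1.05889
CHF→SGD→ZAR→CHF: 1.332 × 15.57 × 0.04469 = 0.92684
USD→SGD→ZAR→USD: 1.46 × 15.57 × 0.04037 = 0.91770
Maximum is CHF→ZAR→SGD→CHF at 1.0589; arbitrage exists.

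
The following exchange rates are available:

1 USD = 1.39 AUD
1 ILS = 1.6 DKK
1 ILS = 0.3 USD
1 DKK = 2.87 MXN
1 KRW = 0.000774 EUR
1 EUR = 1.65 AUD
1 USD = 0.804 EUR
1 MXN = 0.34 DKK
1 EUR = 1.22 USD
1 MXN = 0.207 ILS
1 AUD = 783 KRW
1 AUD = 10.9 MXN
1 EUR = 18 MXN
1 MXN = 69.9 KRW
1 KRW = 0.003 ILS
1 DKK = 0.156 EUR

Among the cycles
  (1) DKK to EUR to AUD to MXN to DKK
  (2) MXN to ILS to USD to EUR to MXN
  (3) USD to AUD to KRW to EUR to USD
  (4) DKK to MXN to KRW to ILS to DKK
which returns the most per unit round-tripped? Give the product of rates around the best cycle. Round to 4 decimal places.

(1) 0.156 × 1.65 × 10.9 × 0.34 = 0.95392
(2) 0.207 × 0.3 × 0.804 × 18 = 0.89871
(3) 1.39 × 783 × 0.000774 × 1.22 = 1.02773
(4) 2.87 × 69.9 × 0.003 × 1.6 = 0.96294
Highest is cycle (3) at 1.0277 (>1, arbitrage).

1.0277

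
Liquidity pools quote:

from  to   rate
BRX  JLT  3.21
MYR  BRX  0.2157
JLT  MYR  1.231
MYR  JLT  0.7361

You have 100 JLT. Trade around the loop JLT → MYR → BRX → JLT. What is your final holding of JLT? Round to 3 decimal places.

100 JLT × 1.231 = 123.1 MYR
123.1 MYR × 0.2157 = 26.55267 BRX
26.55267 BRX × 3.21 = 85.2340707 JLT

85.234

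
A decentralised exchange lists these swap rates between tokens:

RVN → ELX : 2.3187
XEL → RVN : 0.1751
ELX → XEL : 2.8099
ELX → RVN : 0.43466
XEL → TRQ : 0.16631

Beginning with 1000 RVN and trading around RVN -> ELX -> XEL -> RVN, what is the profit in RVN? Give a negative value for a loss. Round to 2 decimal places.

140.83

1000 RVN × 2.3187 = 2318.7 ELX
2318.7 ELX × 2.8099 = 6515.31513 XEL
6515.31513 XEL × 0.1751 = 1140.831679263 RVN
Net change: 1140.831679263 − 1000 = 140.831679263 RVN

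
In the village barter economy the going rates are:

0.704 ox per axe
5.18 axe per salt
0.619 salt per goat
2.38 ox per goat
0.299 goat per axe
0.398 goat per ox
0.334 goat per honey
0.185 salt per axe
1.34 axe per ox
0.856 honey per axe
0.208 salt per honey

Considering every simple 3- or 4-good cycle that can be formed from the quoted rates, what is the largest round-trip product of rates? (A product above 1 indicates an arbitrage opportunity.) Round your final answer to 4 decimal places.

0.9587

goat→salt→axe→goat: 0.619 × 5.18 × 0.299 = 0.95872
goat→ox→axe→goat: 2.38 × 1.34 × 0.299 = 0.95357
salt→axe→honey→salt: 5.18 × 0.856 × 0.208 = 0.92229
goat→salt→axe→honey→goat: 0.619 × 5.18 × 0.856 × 0.334 = 0.91673
goat→ox→axe→honey→goat: 2.38 × 1.34 × 0.856 × 0.334 = 0.91181
goat→salt→axe→ox→goat: 0.619 × 5.18 × 0.704 × 0.398 = 0.89841
Maximum is goat→salt→axe→goat at 0.9587; no arbitrage — every cycle loses value.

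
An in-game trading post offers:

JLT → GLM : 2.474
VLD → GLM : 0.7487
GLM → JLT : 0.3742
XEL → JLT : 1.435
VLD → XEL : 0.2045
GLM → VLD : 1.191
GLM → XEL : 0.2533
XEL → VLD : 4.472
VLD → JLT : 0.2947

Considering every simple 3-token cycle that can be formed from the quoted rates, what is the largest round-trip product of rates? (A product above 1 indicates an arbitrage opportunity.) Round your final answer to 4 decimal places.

XEL→JLT→GLM→XEL: 1.435 × 2.474 × 0.2533 = 0.89926
VLD→JLT→GLM→VLD: 0.2947 × 2.474 × 1.191 = 0.86834
XEL→VLD→GLM→XEL: 4.472 × 0.7487 × 0.2533 = 0.84810
Maximum is XEL→JLT→GLM→XEL at 0.8993; no arbitrage — every cycle loses value.

0.8993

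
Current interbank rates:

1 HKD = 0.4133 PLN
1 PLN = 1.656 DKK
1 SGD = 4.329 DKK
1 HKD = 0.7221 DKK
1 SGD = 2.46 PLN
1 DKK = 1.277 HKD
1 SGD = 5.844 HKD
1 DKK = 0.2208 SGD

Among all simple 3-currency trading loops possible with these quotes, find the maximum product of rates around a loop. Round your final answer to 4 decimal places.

SGD→HKD→DKK→SGD: 5.844 × 0.7221 × 0.2208 = 0.93177
SGD→PLN→DKK→SGD: 2.46 × 1.656 × 0.2208 = 0.89949
HKD→PLN→DKK→HKD: 0.4133 × 1.656 × 1.277 = 0.87401
Maximum is SGD→HKD→DKK→SGD at 0.9318; no arbitrage — every cycle loses value.

0.9318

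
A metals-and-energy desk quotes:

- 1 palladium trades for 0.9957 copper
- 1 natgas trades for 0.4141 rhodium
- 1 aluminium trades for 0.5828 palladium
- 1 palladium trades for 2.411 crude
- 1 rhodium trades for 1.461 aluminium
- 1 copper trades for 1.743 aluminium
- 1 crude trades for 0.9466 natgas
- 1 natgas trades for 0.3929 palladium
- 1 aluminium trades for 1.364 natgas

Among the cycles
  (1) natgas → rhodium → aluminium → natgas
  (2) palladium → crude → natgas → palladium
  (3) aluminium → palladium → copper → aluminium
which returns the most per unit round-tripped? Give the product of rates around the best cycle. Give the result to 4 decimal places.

1.0115

(1) 0.4141 × 1.461 × 1.364 = 0.82522
(2) 2.411 × 0.9466 × 0.3929 = 0.89670
(3) 0.5828 × 0.9957 × 1.743 = 1.01145
Highest is cycle (3) at 1.0115 (>1, arbitrage).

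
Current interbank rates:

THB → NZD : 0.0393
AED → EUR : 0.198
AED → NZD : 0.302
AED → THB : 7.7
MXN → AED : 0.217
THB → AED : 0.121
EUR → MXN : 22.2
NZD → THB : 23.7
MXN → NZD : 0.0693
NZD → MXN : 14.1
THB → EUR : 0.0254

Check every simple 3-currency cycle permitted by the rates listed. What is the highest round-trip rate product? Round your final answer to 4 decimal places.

0.9538

AED→EUR→MXN→AED: 0.198 × 22.2 × 0.217 = 0.95385
NZD→MXN→AED→NZD: 14.1 × 0.217 × 0.302 = 0.92403
NZD→THB→AED→NZD: 23.7 × 0.121 × 0.302 = 0.86605
Maximum is AED→EUR→MXN→AED at 0.9538; no arbitrage — every cycle loses value.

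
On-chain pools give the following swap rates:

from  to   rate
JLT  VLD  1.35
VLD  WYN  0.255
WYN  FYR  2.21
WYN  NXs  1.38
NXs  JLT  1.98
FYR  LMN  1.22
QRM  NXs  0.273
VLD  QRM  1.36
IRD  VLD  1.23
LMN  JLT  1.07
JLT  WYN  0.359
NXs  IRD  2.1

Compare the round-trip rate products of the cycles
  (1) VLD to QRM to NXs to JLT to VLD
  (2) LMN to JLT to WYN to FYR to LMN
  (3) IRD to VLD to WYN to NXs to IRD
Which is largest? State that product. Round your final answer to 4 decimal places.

(1) 1.36 × 0.273 × 1.98 × 1.35 = 0.99243
(2) 1.07 × 0.359 × 2.21 × 1.22 = 1.03569
(3) 1.23 × 0.255 × 1.38 × 2.1 = 0.90896
Highest is cycle (2) at 1.0357 (>1, arbitrage).

1.0357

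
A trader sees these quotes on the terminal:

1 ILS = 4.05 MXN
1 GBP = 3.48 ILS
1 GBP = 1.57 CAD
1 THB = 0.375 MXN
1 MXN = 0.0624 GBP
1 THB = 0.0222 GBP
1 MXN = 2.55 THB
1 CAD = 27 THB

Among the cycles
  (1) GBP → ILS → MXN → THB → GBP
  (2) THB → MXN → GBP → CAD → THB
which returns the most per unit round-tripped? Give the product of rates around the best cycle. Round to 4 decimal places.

0.9919

(1) 3.48 × 4.05 × 2.55 × 0.0222 = 0.79786
(2) 0.375 × 0.0624 × 1.57 × 27 = 0.99193
Highest is cycle (2) at 0.9919 (≤1, no arbitrage).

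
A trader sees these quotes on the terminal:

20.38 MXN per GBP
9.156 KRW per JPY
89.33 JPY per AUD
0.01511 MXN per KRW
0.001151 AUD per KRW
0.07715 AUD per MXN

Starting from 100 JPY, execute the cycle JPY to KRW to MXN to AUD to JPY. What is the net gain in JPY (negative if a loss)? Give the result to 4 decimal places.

-4.6538

100 JPY × 9.156 = 915.6 KRW
915.6 KRW × 0.01511 = 13.834716 MXN
13.834716 MXN × 0.07715 = 1.0673483394 AUD
1.0673483394 AUD × 89.33 = 95.346227158602 JPY
Net change: 95.346227158602 − 100 = -4.653772841398 JPY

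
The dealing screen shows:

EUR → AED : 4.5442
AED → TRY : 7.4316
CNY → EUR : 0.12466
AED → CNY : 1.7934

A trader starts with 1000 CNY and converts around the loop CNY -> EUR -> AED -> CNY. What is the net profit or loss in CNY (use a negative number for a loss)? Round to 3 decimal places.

15.925

1000 CNY × 0.12466 = 124.66 EUR
124.66 EUR × 4.5442 = 566.479972 AED
566.479972 AED × 1.7934 = 1015.9251817848 CNY
Net change: 1015.9251817848 − 1000 = 15.9251817848 CNY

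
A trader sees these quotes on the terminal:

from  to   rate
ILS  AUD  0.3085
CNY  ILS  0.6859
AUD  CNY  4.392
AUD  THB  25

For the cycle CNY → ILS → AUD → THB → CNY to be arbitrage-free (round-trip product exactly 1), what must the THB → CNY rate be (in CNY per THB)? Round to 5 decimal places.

Known legs of the cycle: 0.6859 × 0.3085 × 25 = 5.29000375
For no arbitrage the full-cycle product must be 1, so the missing rate is 1 / 5.29000375 ≈ 0.1890358.

0.18904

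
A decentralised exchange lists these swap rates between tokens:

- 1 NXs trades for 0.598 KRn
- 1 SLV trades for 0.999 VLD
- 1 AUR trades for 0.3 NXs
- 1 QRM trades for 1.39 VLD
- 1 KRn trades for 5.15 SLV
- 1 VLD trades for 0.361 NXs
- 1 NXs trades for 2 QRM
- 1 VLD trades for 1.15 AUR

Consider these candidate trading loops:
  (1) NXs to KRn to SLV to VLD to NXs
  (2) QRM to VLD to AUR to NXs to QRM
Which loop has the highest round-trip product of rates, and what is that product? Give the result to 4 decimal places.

1.1107

(1) 0.598 × 5.15 × 0.999 × 0.361 = 1.11066
(2) 1.39 × 1.15 × 0.3 × 2 = 0.95910
Highest is cycle (1) at 1.1107 (>1, arbitrage).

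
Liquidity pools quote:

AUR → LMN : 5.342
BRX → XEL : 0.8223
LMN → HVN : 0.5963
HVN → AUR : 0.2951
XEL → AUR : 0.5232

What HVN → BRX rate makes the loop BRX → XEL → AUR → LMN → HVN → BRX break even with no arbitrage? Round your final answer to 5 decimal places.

Known legs of the cycle: 0.8223 × 0.5232 × 5.342 × 0.5963 = 1.370461118410656
For no arbitrage the full-cycle product must be 1, so the missing rate is 1 / 1.370461118410656 ≈ 0.7296814.

0.72968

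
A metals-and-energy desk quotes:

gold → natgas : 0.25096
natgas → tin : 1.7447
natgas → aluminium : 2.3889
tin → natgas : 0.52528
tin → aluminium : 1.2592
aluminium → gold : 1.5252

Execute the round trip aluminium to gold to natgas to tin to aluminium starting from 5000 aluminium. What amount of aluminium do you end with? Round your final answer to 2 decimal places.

5000 aluminium × 1.5252 = 7626 gold
7626 gold × 0.25096 = 1913.82096 natgas
1913.82096 natgas × 1.7447 = 3339.043428912 tin
3339.043428912 tin × 1.2592 = 4204.5234856859904 aluminium

4204.52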